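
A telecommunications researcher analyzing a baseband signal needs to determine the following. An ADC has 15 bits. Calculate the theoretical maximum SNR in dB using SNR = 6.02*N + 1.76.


Theoretical SNR for a full-scale sinusoid:
SNR = 6.02 * N + 1.76
    = 6.02 * 15 + 1.76
    = 90.3 + 1.76
    = 92.06 dB

92.06 dB


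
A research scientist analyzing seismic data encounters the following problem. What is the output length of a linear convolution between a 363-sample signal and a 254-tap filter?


Linear convolution output length:
L = N + M - 1
  = 363 + 254 - 1
  = 616 samples

616


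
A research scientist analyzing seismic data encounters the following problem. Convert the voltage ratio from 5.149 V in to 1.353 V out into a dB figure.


Voltage gain in dB:
G = 20 * log10(Vout / Vin)
  = 20 * log10(1.353 / 5.149)
  = 20 * log10(0.262769)
  = 20 * -0.580425
  = -11.61 dB

-11.61 dB


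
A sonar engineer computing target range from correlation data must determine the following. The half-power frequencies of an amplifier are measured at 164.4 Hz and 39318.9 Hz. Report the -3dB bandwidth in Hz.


Bandwidth is the difference of -3dB frequencies:
BW = f_high - f_low
   = 39318.9 - 164.4
   = 39154.5 Hz

39154.5 Hz


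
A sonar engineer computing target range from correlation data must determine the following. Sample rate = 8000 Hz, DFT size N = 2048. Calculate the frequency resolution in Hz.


DFT frequency resolution:
df = fs / N
   = 8000 / 2048
   = 3.9062 Hz

3.9062 Hz


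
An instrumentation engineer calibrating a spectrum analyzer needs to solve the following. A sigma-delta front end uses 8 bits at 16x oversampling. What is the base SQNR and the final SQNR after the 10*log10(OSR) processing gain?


Step 1 — baseline SQNR at Nyquist:
SQNR_base = 6.02*N + 1.76
          = 6.02*8 + 1.76
          = 49.92 dB

Step 2 — oversampling processing gain:
G = 10*log10(OSR) = 10*log10(16) = 12.04 dB

Step 3 — total:
SQNR_total = 49.92 + 12.04 = 61.96 dB

Base SQNR = 49.92 dB; oversampled SQNR = 61.96 dB


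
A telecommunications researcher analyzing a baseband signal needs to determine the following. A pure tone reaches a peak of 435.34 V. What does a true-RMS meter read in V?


RMS voltage for a sinusoidal waveform:
V_rms = V_peak / sqrt(2)
      = 435.34 / 1.414214
      = 307.832 V

307.832 V


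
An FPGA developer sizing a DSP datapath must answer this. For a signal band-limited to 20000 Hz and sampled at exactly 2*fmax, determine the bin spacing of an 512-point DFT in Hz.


Step 1 — Nyquist sampling rate:
fs = 2 * fmax = 2 * 20000 = 40000 Hz

Step 2 — DFT bin spacing:
df = fs / N = 40000 / 512 = 78.125 Hz

78.125 Hz


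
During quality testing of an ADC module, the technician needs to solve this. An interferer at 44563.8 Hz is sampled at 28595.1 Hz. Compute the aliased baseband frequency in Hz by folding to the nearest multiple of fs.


Compute the nearest integer multiple of fs to the signal:
n = round(44563.8 / 28595.1) = 2
f_alias = |44563.8 - 2 * 28595.1|
        = |44563.8 - 57190.2|
        = 12626.4 Hz

12626.4


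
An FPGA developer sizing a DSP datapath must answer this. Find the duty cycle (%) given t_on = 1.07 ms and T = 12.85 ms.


Duty cycle as a percentage:
DC = (t_on / T) * 100
   = (1.07 / 12.85) * 100
   = 0.083268 * 100
   = 8.33 %

8.33 %


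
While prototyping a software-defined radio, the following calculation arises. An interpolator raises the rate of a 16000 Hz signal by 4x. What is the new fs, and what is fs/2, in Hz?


Step 1 — output sample rate after interpolation by L:
fs_out = L * fs_in = 4 * 16000 = 64000 Hz

Step 2 — Nyquist frequency of the output stream:
f_Nyq = fs_out / 2 = 64000 / 2 = 32000.0 Hz

fs_out = 64000 Hz; f_Nyquist = 32000.0 Hz


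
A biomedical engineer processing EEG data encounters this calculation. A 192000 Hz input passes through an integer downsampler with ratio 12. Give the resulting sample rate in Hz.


Decimation reduces the sample rate:
fs_out = fs_in / M
       = 192000 / 12
       = 16000.0 Hz

16000.0 Hz


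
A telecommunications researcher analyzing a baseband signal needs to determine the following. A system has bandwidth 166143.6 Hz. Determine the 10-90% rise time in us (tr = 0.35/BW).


Rise time from bandwidth relationship:
tr = 0.35 / BW
   = 0.35 / 166143.6
   = 2.106611389e-06 s
   = 2.1066 us

2.1066 us


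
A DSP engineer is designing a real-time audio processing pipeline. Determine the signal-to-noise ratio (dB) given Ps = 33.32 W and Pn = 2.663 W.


SNR in decibels:
SNR = 10 * log10(Ps / Pn)
    = 10 * log10(33.32 / 2.663)
    = 10 * log10(12.5122)
    = 10 * 1.0973
    = 10.97 dB

10.97 dB


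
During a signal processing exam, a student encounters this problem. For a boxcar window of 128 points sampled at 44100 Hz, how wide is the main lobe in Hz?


Main lobe width for a rectangular window:
Width = 2 * fs / N
      = 2 * 44100 / 128
      = 88200 / 128
      = 689.062 Hz

689.062 Hz


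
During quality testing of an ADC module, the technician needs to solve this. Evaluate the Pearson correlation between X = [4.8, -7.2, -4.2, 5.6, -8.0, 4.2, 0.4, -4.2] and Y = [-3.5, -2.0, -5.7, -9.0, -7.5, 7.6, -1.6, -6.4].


Pearson correlation coefficient (population):
r = cov(X,Y) / (std(X) * std(Y))
Mean X = -1.075, Mean Y = -3.5125
Cov(X,Y) = 7.386563
Std(X) = 5.172946, Std(Y) = 4.855007
r = 0.2941

0.2941


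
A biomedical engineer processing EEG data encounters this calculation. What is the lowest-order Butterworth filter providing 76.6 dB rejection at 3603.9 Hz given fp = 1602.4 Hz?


Butterworth filter order formula:
n = log10(10^(A/10) - 1) / (2 * log10(f_stop/f_pass))
10^(76.6/10) - 1 = 45708817.9615
f_stop/f_pass = 3603.9 / 1602.4 = 2.2491
n = 10.8806 -> ceil = 11

11


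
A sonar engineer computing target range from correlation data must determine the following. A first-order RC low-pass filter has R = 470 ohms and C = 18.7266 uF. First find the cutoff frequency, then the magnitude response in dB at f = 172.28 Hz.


Step 1 — cutoff frequency:
fc = 1 / (2*pi*R*C)
C = 18.7266 uF = 1.87266e-05 F
fc = 1 / (2*pi*470*1.87266e-05)
   = 18.0827 Hz

Step 2 — magnitude at f = 172.28 Hz:
|H(f)| = 1 / sqrt(1 + (f/fc)^2)
f/fc = 172.28 / 18.0827 = 9.527338
|H| = 1 / sqrt(1 + 90.770169) = 0.1043877
|H|_dB = 20*log10(0.1043877) = -19.63 dB

fc = 18.0827 Hz; |H(172.28 Hz)| = -19.63 dB


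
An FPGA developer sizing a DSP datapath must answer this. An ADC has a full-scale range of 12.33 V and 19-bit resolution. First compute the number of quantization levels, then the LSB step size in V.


Step 1 — number of quantization levels:
L = 2^N = 2^19 = 524288

Step 2 — LSB step size:
delta = Vfs / L
      = 12.33 / 524288
      = 2.352e-05 V

Levels = 524288; step size = 2.352e-05 V


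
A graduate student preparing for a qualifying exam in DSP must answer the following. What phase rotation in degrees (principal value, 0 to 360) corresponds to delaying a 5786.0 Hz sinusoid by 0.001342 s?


Phase shift from frequency and time delay:
phi = 360 * f * t_delay
    = 360 * 5786.0 * 0.001342
    = 2795.33 degrees
    mod 360 = 275.33 degrees

275.33 degrees


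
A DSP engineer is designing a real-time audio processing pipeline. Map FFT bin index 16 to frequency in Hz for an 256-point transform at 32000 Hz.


Frequency of DFT bin k:
f_k = k * fs / N
    = 16 * 32000 / 256
    = 512000 / 256
    = 2000.0 Hz

2000.0 Hz


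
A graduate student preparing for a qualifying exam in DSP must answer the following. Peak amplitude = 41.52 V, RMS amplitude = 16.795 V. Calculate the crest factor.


Crest factor is the ratio of peak to RMS:
CF = V_peak / V_rms
   = 41.52 / 16.795
   = 2.4722

2.4722


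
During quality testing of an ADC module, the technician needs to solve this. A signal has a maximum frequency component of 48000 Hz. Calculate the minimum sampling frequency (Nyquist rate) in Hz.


The Nyquist rate is twice the maximum frequency component.
fs_min = 2 * fmax
      = 2 * 48000
      = 96000 Hz

96000


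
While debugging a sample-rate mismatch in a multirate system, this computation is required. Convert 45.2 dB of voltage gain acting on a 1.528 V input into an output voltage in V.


Output voltage from dB gain:
V_out = V_in * 10^(gain_dB / 20)
      = 1.528 * 10^(45.2 / 20)
      = 1.528 * 181.970086
      = 278.0503 V

278.0503 V


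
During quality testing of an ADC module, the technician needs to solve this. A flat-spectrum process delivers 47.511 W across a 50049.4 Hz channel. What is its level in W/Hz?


Power spectral density:
PSD = P / BW
    = 47.511 / 50049.4
    = 0.00094928 W/Hz

0.00094928 W/Hz


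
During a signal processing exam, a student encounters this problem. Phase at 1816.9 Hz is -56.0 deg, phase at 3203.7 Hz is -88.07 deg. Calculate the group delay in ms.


Group delay from phase difference:
tau = -d(phi)/d(omega)
d(phi) = -32.07 deg = -0.559727 rad
d(omega) = 2*pi*(3203.7 - 1816.9) = 8713.5214 rad/s
tau = -(-0.559727) / 8713.5214
    = 0.0642 ms

0.0642 ms


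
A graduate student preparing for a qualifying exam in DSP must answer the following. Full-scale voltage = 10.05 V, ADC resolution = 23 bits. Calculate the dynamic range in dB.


Dynamic range from full-scale to LSB:
V_min = V_max / 2^bits = 10.05 / 2^23
DR = 20 * log10(V_max / V_min)
   = 20 * log10(2^23)
   = 20 * 23 * log10(2)
   = 138.47 dB

138.47 dB


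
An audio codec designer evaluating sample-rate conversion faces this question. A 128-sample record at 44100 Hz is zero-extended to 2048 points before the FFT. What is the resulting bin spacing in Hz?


Frequency resolution after zero-padding:
N_padded = 128 * 16 = 2048
df = fs / N_padded
   = 44100 / 2048
   = 21.5332 Hz

21.5332 Hz


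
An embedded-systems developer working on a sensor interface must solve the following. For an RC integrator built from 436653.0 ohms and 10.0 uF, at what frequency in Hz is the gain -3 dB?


Cutoff frequency of a first-order RC filter:
fc = 1 / (2 * pi * R * C)
C = 10.0 uF = 1e-05 F
fc = 1 / (2 * pi * 436653.0 * 1e-05)
   = 1 / 27.435717139359
   = 0.036449 Hz

0.036449 Hz


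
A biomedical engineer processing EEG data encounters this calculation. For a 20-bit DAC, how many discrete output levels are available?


Number of quantization levels = 2^N
= 2^20
= 1048576

1048576


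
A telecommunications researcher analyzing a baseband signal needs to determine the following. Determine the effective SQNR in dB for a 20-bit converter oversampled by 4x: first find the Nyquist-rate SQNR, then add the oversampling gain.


Step 1 — baseline SQNR at Nyquist:
SQNR_base = 6.02*N + 1.76
          = 6.02*20 + 1.76
          = 122.16 dB

Step 2 — oversampling processing gain:
G = 10*log10(OSR) = 10*log10(4) = 6.02 dB

Step 3 — total:
SQNR_total = 122.16 + 6.02 = 128.18 dB

Base SQNR = 122.16 dB; oversampled SQNR = 128.18 dB


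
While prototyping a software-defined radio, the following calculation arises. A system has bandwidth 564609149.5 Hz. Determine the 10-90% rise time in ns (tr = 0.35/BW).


Rise time from bandwidth relationship:
tr = 0.35 / BW
   = 0.35 / 564609149.5
   = 6.198978538e-10 s
   = 0.6199 ns

0.6199 ns


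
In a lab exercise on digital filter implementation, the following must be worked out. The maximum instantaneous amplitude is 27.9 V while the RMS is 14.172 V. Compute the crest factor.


Crest factor is the ratio of peak to RMS:
CF = V_peak / V_rms
   = 27.9 / 14.172
   = 1.9687

1.9687


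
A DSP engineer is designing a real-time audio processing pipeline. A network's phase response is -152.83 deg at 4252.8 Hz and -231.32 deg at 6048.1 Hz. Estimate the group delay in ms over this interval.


Group delay from phase difference:
tau = -d(phi)/d(omega)
d(phi) = -78.49 deg = -1.369909 rad
d(omega) = 2*pi*(6048.1 - 4252.8) = 11280.2026 rad/s
tau = -(-1.369909) / 11280.2026
    = 0.1214 ms

0.1214 ms


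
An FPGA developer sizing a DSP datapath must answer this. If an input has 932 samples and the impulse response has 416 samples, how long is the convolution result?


Linear convolution output length:
L = N + M - 1
  = 932 + 416 - 1
  = 1347 samples

1347


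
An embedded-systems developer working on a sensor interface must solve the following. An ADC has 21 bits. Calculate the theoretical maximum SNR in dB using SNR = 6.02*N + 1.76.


Theoretical SNR for a full-scale sinusoid:
SNR = 6.02 * N + 1.76
    = 6.02 * 21 + 1.76
    = 126.42 + 1.76
    = 128.18 dB

128.18 dB


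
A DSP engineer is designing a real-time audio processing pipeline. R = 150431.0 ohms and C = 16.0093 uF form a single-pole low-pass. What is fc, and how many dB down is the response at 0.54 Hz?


Step 1 — cutoff frequency:
fc = 1 / (2*pi*R*C)
C = 16.0093 uF = 1.60093e-05 F
fc = 1 / (2*pi*150431.0*1.60093e-05)
   = 0.0660861 Hz

Step 2 — magnitude at f = 0.54 Hz:
|H(f)| = 1 / sqrt(1 + (f/fc)^2)
f/fc = 0.54 / 0.0660861 = 8.171159
|H| = 1 / sqrt(1 + 66.767839) = 0.1214754
|H|_dB = 20*log10(0.1214754) = -18.31 dB

fc = 0.0660861 Hz; |H(0.54 Hz)| = -18.31 dB


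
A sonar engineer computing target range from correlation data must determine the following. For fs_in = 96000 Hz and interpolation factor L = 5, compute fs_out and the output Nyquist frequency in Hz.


Step 1 — output sample rate after interpolation by L:
fs_out = L * fs_in = 5 * 96000 = 480000 Hz

Step 2 — Nyquist frequency of the output stream:
f_Nyq = fs_out / 2 = 480000 / 2 = 240000.0 Hz

fs_out = 480000 Hz; f_Nyquist = 240000.0 Hz


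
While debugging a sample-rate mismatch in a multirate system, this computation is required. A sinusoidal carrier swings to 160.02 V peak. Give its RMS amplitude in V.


RMS voltage for a sinusoidal waveform:
V_rms = V_peak / sqrt(2)
      = 160.02 / 1.414214
      = 113.151 V

113.151 V


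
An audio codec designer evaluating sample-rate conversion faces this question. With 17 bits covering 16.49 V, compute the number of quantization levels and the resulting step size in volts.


Step 1 — number of quantization levels:
L = 2^N = 2^17 = 131072

Step 2 — LSB step size:
delta = Vfs / L
      = 16.49 / 131072
      = 0.00012581 V

Levels = 131072; step size = 0.00012581 V


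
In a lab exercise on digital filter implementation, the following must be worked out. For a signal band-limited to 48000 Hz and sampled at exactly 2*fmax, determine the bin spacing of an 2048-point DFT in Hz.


Step 1 — Nyquist sampling rate:
fs = 2 * fmax = 2 * 48000 = 96000 Hz

Step 2 — DFT bin spacing:
df = fs / N = 96000 / 2048 = 46.875 Hz

46.875 Hz


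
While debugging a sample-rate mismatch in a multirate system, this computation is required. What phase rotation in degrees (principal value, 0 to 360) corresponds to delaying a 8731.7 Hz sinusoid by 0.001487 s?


Phase shift from frequency and time delay:
phi = 360 * f * t_delay
    = 360 * 8731.7 * 0.001487
    = 4674.25 degrees
    mod 360 = 354.25 degrees

354.25 degrees


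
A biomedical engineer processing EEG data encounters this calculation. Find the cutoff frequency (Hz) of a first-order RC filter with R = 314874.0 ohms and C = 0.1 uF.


Cutoff frequency of a first-order RC filter:
fc = 1 / (2 * pi * R * C)
C = 0.1 uF = 1e-07 F
fc = 1 / (2 * pi * 314874.0 * 1e-07)
   = 1 / 0.19784116904129
   = 5.05456 Hz

5.05456 Hz


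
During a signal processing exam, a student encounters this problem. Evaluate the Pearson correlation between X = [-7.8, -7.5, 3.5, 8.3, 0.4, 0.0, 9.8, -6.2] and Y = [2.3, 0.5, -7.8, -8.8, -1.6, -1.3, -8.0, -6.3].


Pearson correlation coefficient (population):
r = cov(X,Y) / (std(X) * std(Y))
Mean X = 0.0625, Mean Y = -3.875
Cov(X,Y) = -20.009063
Std(X) = 6.450182, Std(Y) = 4.056399
r = -0.7647

-0.7647


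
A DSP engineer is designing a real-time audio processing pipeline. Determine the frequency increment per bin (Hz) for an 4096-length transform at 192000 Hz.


DFT frequency resolution:
df = fs / N
   = 192000 / 4096
   = 46.875 Hz

46.875 Hz


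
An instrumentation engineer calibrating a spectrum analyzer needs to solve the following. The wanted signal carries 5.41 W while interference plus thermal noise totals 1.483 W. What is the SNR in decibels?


SNR in decibels:
SNR = 10 * log10(Ps / Pn)
    = 10 * log10(5.41 / 1.483)
    = 10 * log10(3.648)
    = 10 * 0.5621
    = 5.62 dB

5.62 dB


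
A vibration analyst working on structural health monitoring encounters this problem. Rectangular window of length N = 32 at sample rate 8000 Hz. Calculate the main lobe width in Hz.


Main lobe width for a rectangular window:
Width = 2 * fs / N
      = 2 * 8000 / 32
      = 16000 / 32
      = 500.0 Hz

500.0 Hz


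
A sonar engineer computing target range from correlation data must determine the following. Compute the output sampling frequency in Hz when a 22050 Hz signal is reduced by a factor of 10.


Decimation reduces the sample rate:
fs_out = fs_in / M
       = 22050 / 10
       = 2205.0 Hz

2205.0 Hz


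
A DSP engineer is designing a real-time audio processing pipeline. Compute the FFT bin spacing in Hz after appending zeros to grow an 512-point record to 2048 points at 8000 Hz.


Frequency resolution after zero-padding:
N_padded = 512 * 4 = 2048
df = fs / N_padded
   = 8000 / 2048
   = 3.9062 Hz

3.9062 Hz


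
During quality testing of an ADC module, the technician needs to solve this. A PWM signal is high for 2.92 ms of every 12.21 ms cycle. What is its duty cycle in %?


Duty cycle as a percentage:
DC = (t_on / T) * 100
   = (2.92 / 12.21) * 100
   = 0.239148 * 100
   = 23.91 %

23.91 %


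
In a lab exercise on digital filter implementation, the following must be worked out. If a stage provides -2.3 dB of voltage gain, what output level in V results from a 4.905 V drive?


Output voltage from dB gain:
V_out = V_in * 10^(gain_dB / 20)
      = 4.905 * 10^(-2.3 / 20)
      = 4.905 * 0.767361
      = 3.7639 V

3.7639 V


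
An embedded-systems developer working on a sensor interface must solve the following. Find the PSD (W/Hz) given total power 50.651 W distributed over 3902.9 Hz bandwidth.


Power spectral density:
PSD = P / BW
    = 50.651 / 3902.9
    = 0.01297779 W/Hz

0.01297779 W/Hz


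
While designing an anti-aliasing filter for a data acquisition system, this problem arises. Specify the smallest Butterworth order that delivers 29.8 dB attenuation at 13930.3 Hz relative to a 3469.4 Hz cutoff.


Butterworth filter order formula:
n = log10(10^(A/10) - 1) / (2 * log10(f_stop/f_pass))
10^(29.8/10) - 1 = 953.9926
f_stop/f_pass = 13930.3 / 3469.4 = 4.0152
n = 2.4677 -> ceil = 3

3


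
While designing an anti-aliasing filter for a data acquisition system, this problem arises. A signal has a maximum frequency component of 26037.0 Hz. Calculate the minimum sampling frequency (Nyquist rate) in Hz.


The Nyquist rate is twice the maximum frequency component.
fs_min = 2 * fmax
      = 2 * 26037.0
      = 52074.0 Hz

52074.0


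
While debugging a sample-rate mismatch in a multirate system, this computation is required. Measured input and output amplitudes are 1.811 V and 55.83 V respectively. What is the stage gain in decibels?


Voltage gain in dB:
G = 20 * log10(Vout / Vin)
  = 20 * log10(55.83 / 1.811)
  = 20 * log10(30.828272)
  = 20 * 1.488949
  = 29.78 dB

29.78 dB


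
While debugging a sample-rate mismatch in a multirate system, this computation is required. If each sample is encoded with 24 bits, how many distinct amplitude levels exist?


Number of quantization levels = 2^N
= 2^24
= 16777216

16777216


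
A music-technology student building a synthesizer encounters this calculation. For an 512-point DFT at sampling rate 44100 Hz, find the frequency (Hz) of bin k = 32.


Frequency of DFT bin k:
f_k = k * fs / N
    = 32 * 44100 / 512
    = 1411200 / 512
    = 2756.25 Hz

2756.25 Hz


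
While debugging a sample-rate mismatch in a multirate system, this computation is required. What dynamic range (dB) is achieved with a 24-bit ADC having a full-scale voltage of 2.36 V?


Dynamic range from full-scale to LSB:
V_min = V_max / 2^bits = 2.36 / 2^24
DR = 20 * log10(V_max / V_min)
   = 20 * log10(2^24)
   = 20 * 24 * log10(2)
   = 144.49 dB

144.49 dB


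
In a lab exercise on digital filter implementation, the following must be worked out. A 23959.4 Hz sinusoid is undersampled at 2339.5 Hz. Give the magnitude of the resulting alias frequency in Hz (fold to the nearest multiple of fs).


Compute the nearest integer multiple of fs to the signal:
n = round(23959.4 / 2339.5) = 10
f_alias = |23959.4 - 10 * 2339.5|
        = |23959.4 - 23395.0|
        = 564.4 Hz

564.4


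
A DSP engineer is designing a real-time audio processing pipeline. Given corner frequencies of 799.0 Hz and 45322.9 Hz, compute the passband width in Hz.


Bandwidth is the difference of -3dB frequencies:
BW = f_high - f_low
   = 45322.9 - 799.0
   = 44523.9 Hz

44523.9 Hz


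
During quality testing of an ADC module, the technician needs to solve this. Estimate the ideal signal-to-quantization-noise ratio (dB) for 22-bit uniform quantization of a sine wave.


Theoretical SNR for a full-scale sinusoid:
SNR = 6.02 * N + 1.76
    = 6.02 * 22 + 1.76
    = 132.44 + 1.76
    = 134.2 dB

134.2 dB


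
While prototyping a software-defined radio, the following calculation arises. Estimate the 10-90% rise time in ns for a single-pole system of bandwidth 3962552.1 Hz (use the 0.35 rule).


Rise time from bandwidth relationship:
tr = 0.35 / BW
   = 0.35 / 3962552.1
   = 8.832691436e-08 s
   = 88.3269 ns

88.3269 ns


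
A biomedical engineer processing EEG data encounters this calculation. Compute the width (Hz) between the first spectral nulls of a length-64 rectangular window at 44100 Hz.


Main lobe width for a rectangular window:
Width = 2 * fs / N
      = 2 * 44100 / 64
      = 88200 / 64
      = 1378.125 Hz

1378.125 Hz


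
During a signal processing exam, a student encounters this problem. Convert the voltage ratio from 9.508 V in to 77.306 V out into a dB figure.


Voltage gain in dB:
G = 20 * log10(Vout / Vin)
  = 20 * log10(77.306 / 9.508)
  = 20 * log10(8.130627)
  = 20 * 0.910124
  = 18.2 dB

18.2 dB


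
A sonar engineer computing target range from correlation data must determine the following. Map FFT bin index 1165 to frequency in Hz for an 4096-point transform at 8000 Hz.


Frequency of DFT bin k:
f_k = k * fs / N
    = 1165 * 8000 / 4096
    = 9320000 / 4096
    = 2275.391 Hz

2275.391 Hz


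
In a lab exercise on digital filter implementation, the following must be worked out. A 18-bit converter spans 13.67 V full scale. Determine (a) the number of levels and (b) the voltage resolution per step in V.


Step 1 — number of quantization levels:
L = 2^N = 2^18 = 262144

Step 2 — LSB step size:
delta = Vfs / L
      = 13.67 / 262144
      = 5.215e-05 V

Levels = 262144; step size = 5.215e-05 V


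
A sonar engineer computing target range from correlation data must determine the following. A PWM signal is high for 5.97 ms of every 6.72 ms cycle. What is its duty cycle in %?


Duty cycle as a percentage:
DC = (t_on / T) * 100
   = (5.97 / 6.72) * 100
   = 0.888393 * 100
   = 88.84 %

88.84 %


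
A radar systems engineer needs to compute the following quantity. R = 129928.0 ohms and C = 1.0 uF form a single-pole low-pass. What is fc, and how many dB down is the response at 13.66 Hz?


Step 1 — cutoff frequency:
fc = 1 / (2*pi*R*C)
C = 1.0 uF = 1e-06 F
fc = 1 / (2*pi*129928.0*1e-06)
   = 1.22495 Hz

Step 2 — magnitude at f = 13.66 Hz:
|H(f)| = 1 / sqrt(1 + (f/fc)^2)
f/fc = 13.66 / 1.22495 = 11.151476
|H| = 1 / sqrt(1 + 124.355417) = 0.0893158
|H|_dB = 20*log10(0.0893158) = -20.98 dB

fc = 1.22495 Hz; |H(13.66 Hz)| = -20.98 dB


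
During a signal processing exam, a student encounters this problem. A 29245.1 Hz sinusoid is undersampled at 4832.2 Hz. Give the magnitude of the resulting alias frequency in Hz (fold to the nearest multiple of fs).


Compute the nearest integer multiple of fs to the signal:
n = round(29245.1 / 4832.2) = 6
f_alias = |29245.1 - 6 * 4832.2|
        = |29245.1 - 28993.2|
        = 251.9 Hz

251.9


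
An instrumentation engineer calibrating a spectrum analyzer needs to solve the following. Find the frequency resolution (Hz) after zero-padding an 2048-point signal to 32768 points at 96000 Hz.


Frequency resolution after zero-padding:
N_padded = 2048 * 16 = 32768
df = fs / N_padded
   = 96000 / 32768
   = 2.9297 Hz

2.9297 Hz


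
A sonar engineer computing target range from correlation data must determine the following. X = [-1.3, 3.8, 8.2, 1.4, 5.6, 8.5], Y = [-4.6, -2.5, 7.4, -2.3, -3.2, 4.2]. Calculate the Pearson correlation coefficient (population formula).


Pearson correlation coefficient (population):
r = cov(X,Y) / (std(X) * std(Y))
Mean X = 4.3667, Mean Y = -0.1667
Cov(X,Y) = 12.681111
Std(X) = 3.524517, Std(Y) = 4.381273
r = 0.8212

0.8212


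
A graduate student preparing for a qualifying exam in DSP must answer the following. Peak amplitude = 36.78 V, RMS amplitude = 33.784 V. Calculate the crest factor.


Crest factor is the ratio of peak to RMS:
CF = V_peak / V_rms
   = 36.78 / 33.784
   = 1.0887

1.0887


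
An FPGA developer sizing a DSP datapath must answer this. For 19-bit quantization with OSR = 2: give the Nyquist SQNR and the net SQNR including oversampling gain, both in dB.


Step 1 — baseline SQNR at Nyquist:
SQNR_base = 6.02*N + 1.76
          = 6.02*19 + 1.76
          = 116.14 dB

Step 2 — oversampling processing gain:
G = 10*log10(OSR) = 10*log10(2) = 3.01 dB

Step 3 — total:
SQNR_total = 116.14 + 3.01 = 119.15 dB

Base SQNR = 116.14 dB; oversampled SQNR = 119.15 dB


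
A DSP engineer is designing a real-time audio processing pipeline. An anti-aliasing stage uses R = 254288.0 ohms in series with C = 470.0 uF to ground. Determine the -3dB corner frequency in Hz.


Cutoff frequency of a first-order RC filter:
fc = 1 / (2 * pi * R * C)
C = 470.0 uF = 0.00047 F
fc = 1 / (2 * pi * 254288.0 * 0.00047)
   = 1 / 750.93715393428
   = 0.001332 Hz

0.001332 Hz


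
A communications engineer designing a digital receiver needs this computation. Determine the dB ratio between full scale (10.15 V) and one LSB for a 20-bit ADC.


Dynamic range from full-scale to LSB:
V_min = V_max / 2^bits = 10.15 / 2^20
DR = 20 * log10(V_max / V_min)
   = 20 * log10(2^20)
   = 20 * 20 * log10(2)
   = 120.41 dB

120.41 dB


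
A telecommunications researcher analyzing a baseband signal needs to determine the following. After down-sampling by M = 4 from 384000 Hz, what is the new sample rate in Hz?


Decimation reduces the sample rate:
fs_out = fs_in / M
       = 384000 / 4
       = 96000.0 Hz

96000.0 Hz


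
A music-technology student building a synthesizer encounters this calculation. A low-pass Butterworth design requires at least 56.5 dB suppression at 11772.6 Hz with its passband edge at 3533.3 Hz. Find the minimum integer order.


Butterworth filter order formula:
n = log10(10^(A/10) - 1) / (2 * log10(f_stop/f_pass))
10^(56.5/10) - 1 = 446682.5922
f_stop/f_pass = 11772.6 / 3533.3 = 3.3319
n = 5.4047 -> ceil = 6

6


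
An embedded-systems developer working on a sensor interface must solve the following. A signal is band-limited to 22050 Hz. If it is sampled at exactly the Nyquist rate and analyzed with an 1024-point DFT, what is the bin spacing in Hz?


Step 1 — Nyquist sampling rate:
fs = 2 * fmax = 2 * 22050 = 44100 Hz

Step 2 — DFT bin spacing:
df = fs / N = 44100 / 1024 = 43.0664 Hz

43.0664 Hz


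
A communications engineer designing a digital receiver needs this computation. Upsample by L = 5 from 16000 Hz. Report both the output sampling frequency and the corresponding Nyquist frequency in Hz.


Step 1 — output sample rate after interpolation by L:
fs_out = L * fs_in = 5 * 16000 = 80000 Hz

Step 2 — Nyquist frequency of the output stream:
f_Nyq = fs_out / 2 = 80000 / 2 = 40000.0 Hz

fs_out = 80000 Hz; f_Nyquist = 40000.0 Hz


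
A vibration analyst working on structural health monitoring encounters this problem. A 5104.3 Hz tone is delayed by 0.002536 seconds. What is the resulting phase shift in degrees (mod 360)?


Phase shift from frequency and time delay:
phi = 360 * f * t_delay
    = 360 * 5104.3 * 0.002536
    = 4660.02 degrees
    mod 360 = 340.02 degrees

340.02 degrees


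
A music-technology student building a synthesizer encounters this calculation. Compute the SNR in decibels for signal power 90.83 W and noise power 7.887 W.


SNR in decibels:
SNR = 10 * log10(Ps / Pn)
    = 10 * log10(90.83 / 7.887)
    = 10 * log10(11.5164)
    = 10 * 1.0613
    = 10.61 dB

10.61 dB


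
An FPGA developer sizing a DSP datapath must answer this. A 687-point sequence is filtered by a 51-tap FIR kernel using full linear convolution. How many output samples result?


Linear convolution output length:
L = N + M - 1
  = 687 + 51 - 1
  = 737 samples

737


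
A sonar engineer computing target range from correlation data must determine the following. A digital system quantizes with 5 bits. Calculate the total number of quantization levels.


Number of quantization levels = 2^N
= 2^5
= 32

32


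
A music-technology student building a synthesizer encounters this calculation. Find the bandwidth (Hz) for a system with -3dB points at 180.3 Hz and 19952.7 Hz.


Bandwidth is the difference of -3dB frequencies:
BW = f_high - f_low
   = 19952.7 - 180.3
   = 19772.4 Hz

19772.4 Hz


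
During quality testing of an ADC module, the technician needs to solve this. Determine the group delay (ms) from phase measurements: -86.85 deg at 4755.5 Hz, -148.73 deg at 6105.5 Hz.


Group delay from phase difference:
tau = -d(phi)/d(omega)
d(phi) = -61.88 deg = -1.08001 rad
d(omega) = 2*pi*(6105.5 - 4755.5) = 8482.3002 rad/s
tau = -(-1.08001) / 8482.3002
    = 0.1273 ms

0.1273 ms


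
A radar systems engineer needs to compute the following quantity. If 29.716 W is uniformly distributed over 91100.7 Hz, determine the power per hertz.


Power spectral density:
PSD = P / BW
    = 29.716 / 91100.7
    = 0.00032619 W/Hz

0.00032619 W/Hz


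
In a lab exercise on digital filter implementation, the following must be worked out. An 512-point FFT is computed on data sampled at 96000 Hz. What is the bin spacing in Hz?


DFT frequency resolution:
df = fs / N
   = 96000 / 512
   = 187.5 Hz

187.5 Hz


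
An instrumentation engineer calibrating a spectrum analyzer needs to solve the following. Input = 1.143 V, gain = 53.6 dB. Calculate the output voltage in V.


Output voltage from dB gain:
V_out = V_in * 10^(gain_dB / 20)
      = 1.143 * 10^(53.6 / 20)
      = 1.143 * 478.630092
      = 547.0742 V

547.0742 V


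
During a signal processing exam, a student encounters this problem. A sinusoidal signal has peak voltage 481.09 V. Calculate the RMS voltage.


RMS voltage for a sinusoidal waveform:
V_rms = V_peak / sqrt(2)
      = 481.09 / 1.414214
      = 340.182 V

340.182 V


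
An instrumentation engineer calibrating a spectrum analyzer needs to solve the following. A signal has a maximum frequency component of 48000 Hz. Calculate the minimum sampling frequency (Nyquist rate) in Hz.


The Nyquist rate is twice the maximum frequency component.
fs_min = 2 * fmax
      = 2 * 48000
      = 96000 Hz

96000


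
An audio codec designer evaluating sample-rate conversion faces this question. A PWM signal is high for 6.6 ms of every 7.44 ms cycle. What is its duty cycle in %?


Duty cycle as a percentage:
DC = (t_on / T) * 100
   = (6.6 / 7.44) * 100
   = 0.887097 * 100
   = 88.71 %

88.71 %


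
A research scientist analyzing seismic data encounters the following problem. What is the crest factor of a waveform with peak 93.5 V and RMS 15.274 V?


Crest factor is the ratio of peak to RMS:
CF = V_peak / V_rms
   = 93.5 / 15.274
   = 6.1215

6.1215


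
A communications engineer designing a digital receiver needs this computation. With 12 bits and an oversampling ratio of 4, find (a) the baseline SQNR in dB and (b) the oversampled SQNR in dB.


Step 1 — baseline SQNR at Nyquist:
SQNR_base = 6.02*N + 1.76
          = 6.02*12 + 1.76
          = 74.0 dB

Step 2 — oversampling processing gain:
G = 10*log10(OSR) = 10*log10(4) = 6.02 dB

Step 3 — total:
SQNR_total = 74.0 + 6.02 = 80.02 dB

Base SQNR = 74.0 dB; oversampled SQNR = 80.02 dB


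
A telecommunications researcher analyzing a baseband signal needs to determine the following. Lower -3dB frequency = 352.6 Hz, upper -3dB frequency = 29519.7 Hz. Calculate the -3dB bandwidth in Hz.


Bandwidth is the difference of -3dB frequencies:
BW = f_high - f_low
   = 29519.7 - 352.6
   = 29167.1 Hz

29167.1 Hz


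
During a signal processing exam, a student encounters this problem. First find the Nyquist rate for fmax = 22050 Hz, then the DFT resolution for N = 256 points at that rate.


Step 1 — Nyquist sampling rate:
fs = 2 * fmax = 2 * 22050 = 44100 Hz

Step 2 — DFT bin spacing:
df = fs / N = 44100 / 256 = 172.2656 Hz

172.2656 Hz


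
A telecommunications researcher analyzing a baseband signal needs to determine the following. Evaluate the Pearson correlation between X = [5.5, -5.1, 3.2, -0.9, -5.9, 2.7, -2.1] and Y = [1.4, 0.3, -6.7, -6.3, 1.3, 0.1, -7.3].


Pearson correlation coefficient (population):
r = cov(X,Y) / (std(X) * std(Y))
Mean X = -0.3714, Mean Y = -2.4571
Cov(X,Y) = -1.151224
Std(X) = 4.015226, Std(Y) = 3.767476
r = -0.0761

-0.0761


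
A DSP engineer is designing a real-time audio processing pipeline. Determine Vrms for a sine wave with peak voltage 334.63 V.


RMS voltage for a sinusoidal waveform:
V_rms = V_peak / sqrt(2)
      = 334.63 / 1.414214
      = 236.619 V

236.619 V


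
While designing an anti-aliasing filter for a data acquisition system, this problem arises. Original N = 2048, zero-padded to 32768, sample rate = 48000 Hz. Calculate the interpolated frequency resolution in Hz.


Frequency resolution after zero-padding:
N_padded = 2048 * 16 = 32768
df = fs / N_padded
   = 48000 / 32768
   = 1.4648 Hz

1.4648 Hz


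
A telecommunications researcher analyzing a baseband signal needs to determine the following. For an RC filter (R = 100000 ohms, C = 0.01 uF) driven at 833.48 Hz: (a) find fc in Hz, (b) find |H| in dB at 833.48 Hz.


Step 1 — cutoff frequency:
fc = 1 / (2*pi*R*C)
C = 0.01 uF = 1e-08 F
fc = 1 / (2*pi*100000*1e-08)
   = 159.155 Hz

Step 2 — magnitude at f = 833.48 Hz:
|H(f)| = 1 / sqrt(1 + (f/fc)^2)
f/fc = 833.48 / 159.155 = 5.236907
|H| = 1 / sqrt(1 + 27.425195) = 0.1875635
|H|_dB = 20*log10(0.1875635) = -14.54 dB

fc = 159.155 Hz; |H(833.48 Hz)| = -14.54 dB


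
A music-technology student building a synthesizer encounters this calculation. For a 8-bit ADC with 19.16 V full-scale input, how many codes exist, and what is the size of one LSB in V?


Step 1 — number of quantization levels:
L = 2^N = 2^8 = 256

Step 2 — LSB step size:
delta = Vfs / L
      = 19.16 / 256
      = 0.07484375 V

Levels = 256; step size = 0.07484375 V


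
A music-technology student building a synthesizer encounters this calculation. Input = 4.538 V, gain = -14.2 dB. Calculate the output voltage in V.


Output voltage from dB gain:
V_out = V_in * 10^(gain_dB / 20)
      = 4.538 * 10^(-14.2 / 20)
      = 4.538 * 0.194984
      = 0.8848 V

0.8848 V


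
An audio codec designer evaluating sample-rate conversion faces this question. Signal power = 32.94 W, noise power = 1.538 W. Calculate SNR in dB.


SNR in decibels:
SNR = 10 * log10(Ps / Pn)
    = 10 * log10(32.94 / 1.538)
    = 10 * log10(21.4174)
    = 10 * 1.3308
    = 13.31 dB

13.31 dB


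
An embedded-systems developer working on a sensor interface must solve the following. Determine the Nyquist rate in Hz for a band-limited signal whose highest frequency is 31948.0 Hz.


The Nyquist rate is twice the maximum frequency component.
fs_min = 2 * fmax
      = 2 * 31948.0
      = 63896.0 Hz

63896.0


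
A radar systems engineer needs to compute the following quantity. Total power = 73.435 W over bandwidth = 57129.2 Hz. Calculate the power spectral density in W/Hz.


Power spectral density:
PSD = P / BW
    = 73.435 / 57129.2
    = 0.00128542 W/Hz

0.00128542 W/Hz


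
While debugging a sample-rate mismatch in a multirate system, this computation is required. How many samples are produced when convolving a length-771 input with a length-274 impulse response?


Linear convolution output length:
L = N + M - 1
  = 771 + 274 - 1
  = 1044 samples

1044


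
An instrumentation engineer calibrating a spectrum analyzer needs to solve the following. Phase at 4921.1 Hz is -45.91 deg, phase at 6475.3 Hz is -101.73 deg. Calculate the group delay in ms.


Group delay from phase difference:
tau = -d(phi)/d(omega)
d(phi) = -55.82 deg = -0.974243 rad
d(omega) = 2*pi*(6475.3 - 4921.1) = 9765.3266 rad/s
tau = -(-0.974243) / 9765.3266
    = 0.0998 ms

0.0998 ms


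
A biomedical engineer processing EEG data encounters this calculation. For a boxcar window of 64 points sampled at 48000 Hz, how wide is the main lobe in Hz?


Main lobe width for a rectangular window:
Width = 2 * fs / N
      = 2 * 48000 / 64
      = 96000 / 64
      = 1500.0 Hz

1500.0 Hz


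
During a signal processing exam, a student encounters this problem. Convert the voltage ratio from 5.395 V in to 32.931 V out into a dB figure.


Voltage gain in dB:
G = 20 * log10(Vout / Vin)
  = 20 * log10(32.931 / 5.395)
  = 20 * log10(6.103985)
  = 20 * 0.785613
  = 15.71 dB

15.71 dB


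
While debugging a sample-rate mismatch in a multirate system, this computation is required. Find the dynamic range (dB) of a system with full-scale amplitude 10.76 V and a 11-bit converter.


Dynamic range from full-scale to LSB:
V_min = V_max / 2^bits = 10.76 / 2^11
DR = 20 * log10(V_max / V_min)
   = 20 * log10(2^11)
   = 20 * 11 * log10(2)
   = 66.23 dB

66.23 dB


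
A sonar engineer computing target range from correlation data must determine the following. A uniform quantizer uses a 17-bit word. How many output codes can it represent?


Number of quantization levels = 2^N
= 2^17
= 131072

131072


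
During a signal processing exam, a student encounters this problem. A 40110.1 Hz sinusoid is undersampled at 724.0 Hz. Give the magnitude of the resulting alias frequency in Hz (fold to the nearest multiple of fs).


Compute the nearest integer multiple of fs to the signal:
n = round(40110.1 / 724.0) = 55
f_alias = |40110.1 - 55 * 724.0|
        = |40110.1 - 39820.0|
        = 290.1 Hz

290.1


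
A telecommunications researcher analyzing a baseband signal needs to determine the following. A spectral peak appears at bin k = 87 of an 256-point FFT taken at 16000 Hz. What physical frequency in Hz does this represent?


Frequency of DFT bin k:
f_k = k * fs / N
    = 87 * 16000 / 256
    = 1392000 / 256
    = 5437.5 Hz

5437.5 Hz


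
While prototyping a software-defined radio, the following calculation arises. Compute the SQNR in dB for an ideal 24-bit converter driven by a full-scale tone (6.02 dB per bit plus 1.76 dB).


Theoretical SNR for a full-scale sinusoid:
SNR = 6.02 * N + 1.76
    = 6.02 * 24 + 1.76
    = 144.48 + 1.76
    = 146.24 dB

146.24 dB


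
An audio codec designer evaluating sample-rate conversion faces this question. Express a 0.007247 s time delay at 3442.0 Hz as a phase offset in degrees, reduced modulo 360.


Phase shift from frequency and time delay:
phi = 360 * f * t_delay
    = 360 * 3442.0 * 0.007247
    = 8979.9 degrees
    mod 360 = 339.9 degrees

339.9 degrees


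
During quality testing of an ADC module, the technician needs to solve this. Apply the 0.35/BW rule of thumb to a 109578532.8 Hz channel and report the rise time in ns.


Rise time from bandwidth relationship:
tr = 0.35 / BW
   = 0.35 / 109578532.8
   = 3.194056272e-09 s
   = 3.1941 ns

3.1941 ns
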